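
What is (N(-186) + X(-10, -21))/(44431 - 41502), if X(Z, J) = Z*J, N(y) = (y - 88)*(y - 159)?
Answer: 94740/2929 ≈ 32.346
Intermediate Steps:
N(y) = (-159 + y)*(-88 + y) (N(y) = (-88 + y)*(-159 + y) = (-159 + y)*(-88 + y))
X(Z, J) = J*Z
(N(-186) + X(-10, -21))/(44431 - 41502) = ((13992 + (-186)**2 - 247*(-186)) - 21*(-10))/(44431 - 41502) = ((13992 + 34596 + 45942) + 210)/2929 = (94530 + 210)*(1/2929) = 94740*(1/2929) = 94740/2929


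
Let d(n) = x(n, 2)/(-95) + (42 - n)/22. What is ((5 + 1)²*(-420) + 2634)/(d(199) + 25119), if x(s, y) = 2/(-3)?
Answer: -78287220/157451429 ≈ -0.49722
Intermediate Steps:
x(s, y) = -⅔ (x(s, y) = 2*(-⅓) = -⅔)
d(n) = 6007/3135 - n/22 (d(n) = -⅔/(-95) + (42 - n)/22 = -⅔*(-1/95) + (42 - n)*(1/22) = 2/285 + (21/11 - n/22) = 6007/3135 - n/22)
((5 + 1)²*(-420) + 2634)/(d(199) + 25119) = ((5 + 1)²*(-420) + 2634)/((6007/3135 - 1/22*199) + 25119) = (6²*(-420) + 2634)/((6007/3135 - 199/22) + 25119) = (36*(-420) + 2634)/(-44701/6270 + 25119) = (-15120 + 2634)/(157451429/6270) = -12486*6270/157451429 = -78287220/157451429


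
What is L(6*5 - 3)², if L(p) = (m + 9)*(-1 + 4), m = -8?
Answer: 9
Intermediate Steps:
L(p) = 3 (L(p) = (-8 + 9)*(-1 + 4) = 1*3 = 3)
L(6*5 - 3)² = 3² = 9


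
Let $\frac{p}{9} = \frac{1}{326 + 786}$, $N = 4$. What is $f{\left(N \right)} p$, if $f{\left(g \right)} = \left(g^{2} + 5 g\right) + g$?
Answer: $\frac{45}{139} \approx 0.32374$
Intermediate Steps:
$p = \frac{9}{1112}$ ($p = \frac{9}{326 + 786} = \frac{9}{1112} \approx 0.0080935$)
$f{\left(g \right)} = g^{2} + 6 g$
$f{\left(N \right)} p = 4 \left(6 + 4\right) \frac{9}{1112} = 4 \cdot 10 \cdot \frac{9}{1112} = 40 \cdot \frac{9}{1112} = \frac{45}{139}$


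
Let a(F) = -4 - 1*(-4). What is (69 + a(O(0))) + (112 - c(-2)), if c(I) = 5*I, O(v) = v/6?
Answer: 191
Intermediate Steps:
O(v) = v/6 (O(v) = v*(⅙) = v/6)
a(F) = 0 (a(F) = -4 + 4 = 0)
(69 + a(O(0))) + (112 - c(-2)) = (69 + 0) + (112 - 5*(-2)) = 69 + (112 - 1*(-10)) = 69 + (112 + 10) = 69 + 122 = 191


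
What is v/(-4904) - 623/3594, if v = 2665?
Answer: -6316601/8812488 ≈ -0.71678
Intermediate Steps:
v/(-4904) - 623/3594 = 2665/(-4904) - 623/3594 = 2665*(-1/4904) - 623*1/3594 = -2665/4904 - 623/3594 = -6316601/8812488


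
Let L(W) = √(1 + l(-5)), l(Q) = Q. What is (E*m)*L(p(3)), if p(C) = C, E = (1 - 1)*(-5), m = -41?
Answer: 0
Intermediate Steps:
E = 0 (E = 0*(-5) = 0)
L(W) = 2*I (L(W) = √(1 - 5) = √(-4) = 2*I)
(E*m)*L(p(3)) = (0*(-41))*(2*I) = 0*(2*I) = 0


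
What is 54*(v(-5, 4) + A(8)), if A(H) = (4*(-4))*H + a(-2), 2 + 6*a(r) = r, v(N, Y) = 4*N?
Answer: -8028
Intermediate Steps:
a(r) = -⅓ + r/6
A(H) = -⅔ - 16*H (A(H) = (4*(-4))*H + (-⅓ + (⅙)*(-2)) = -16*H + (-⅓ - ⅓) = -16*H - ⅔ = -⅔ - 16*H)
54*(v(-5, 4) + A(8)) = 54*(4*(-5) + (-⅔ - 16*8)) = 54*(-20 + (-⅔ - 128)) = 54*(-20 - 386/3) = 54*(-446/3) = -8028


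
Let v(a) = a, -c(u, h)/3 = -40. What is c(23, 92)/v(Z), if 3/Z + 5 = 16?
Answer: 440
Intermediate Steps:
Z = 3/11 (Z = 3/(-5 + 16) = 3/11 ≈ 0.27273)
c(u, h) = 120 (c(u, h) = -3*(-40) = 120)
c(23, 92)/v(Z) = 120/(3/11) = 120*(11/3) = 440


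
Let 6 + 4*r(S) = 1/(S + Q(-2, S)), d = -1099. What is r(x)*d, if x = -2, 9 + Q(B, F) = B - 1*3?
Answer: 106603/64 ≈ 1665.7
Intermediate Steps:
Q(B, F) = -12 + B (Q(B, F) = -9 + (B - 1*3) = -9 + (B - 3) = -9 + (-3 + B) = -12 + B)
r(S) = -3/2 + 1/(4*(-14 + S)) (r(S) = -3/2 + 1/(4*(S + (-12 - 2))) = -3/2 + 1/(4*(S - 14)) = -3/2 + 1/(4*(-14 + S)))
r(x)*d = ((85 - 6*(-2))/(4*(-14 - 2)))*(-1099) = ((1/4)*(85 + 12)/(-16))*(-1099) = ((1/4)*(-1/16)*97)*(-1099) = -97/64*(-1099) = 106603/64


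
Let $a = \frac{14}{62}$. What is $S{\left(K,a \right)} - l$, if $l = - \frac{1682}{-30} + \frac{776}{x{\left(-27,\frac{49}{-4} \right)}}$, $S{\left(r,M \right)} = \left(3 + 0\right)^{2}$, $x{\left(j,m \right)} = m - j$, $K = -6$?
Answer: $- \frac{88214}{885} \approx -99.677$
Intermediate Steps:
$a = \frac{7}{31}$ ($a = 14 \cdot \frac{1}{62} = \frac{7}{31} \approx 0.22581$)
$S{\left(r,M \right)} = 9$ ($S{\left(r,M \right)} = 3^{2} = 9$)
$l = \frac{96179}{885}$ ($l = - \frac{1682}{-30} + \frac{776}{\frac{49}{-4} - -27} = \left(-1682\right) \left(- \frac{1}{30}\right) + \frac{776}{49 \left(- \frac{1}{4}\right) + 27} = \frac{841}{15} + \frac{776}{- \frac{49}{4} + 27} = \frac{841}{15} + \frac{776}{\frac{59}{4}} = \frac{841}{15} + 776 \cdot \frac{4}{59} = \frac{841}{15} + \frac{3104}{59} = \frac{96179}{885} \approx 108.68$)
$S{\left(K,a \right)} - l = 9 - \frac{96179}{885} = - \frac{88214}{885}$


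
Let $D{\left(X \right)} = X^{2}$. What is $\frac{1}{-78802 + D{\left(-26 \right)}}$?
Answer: $- \frac{1}{78126} \approx -1.28 \cdot 10^{-5}$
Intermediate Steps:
$\frac{1}{-78802 + D{\left(-26 \right)}} = \frac{1}{-78802 + \left(-26\right)^{2}} = \frac{1}{-78802 + 676} = \frac{1}{-78126} = - \frac{1}{78126}$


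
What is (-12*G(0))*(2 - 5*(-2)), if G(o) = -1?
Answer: 144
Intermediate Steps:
(-12*G(0))*(2 - 5*(-2)) = (-12*(-1))*(2 - 5*(-2)) = 12*(2 + 10) = 12*12 = 144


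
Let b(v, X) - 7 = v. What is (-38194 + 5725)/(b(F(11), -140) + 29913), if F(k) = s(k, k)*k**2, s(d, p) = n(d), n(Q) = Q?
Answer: -10823/10417 ≈ -1.0390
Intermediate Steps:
s(d, p) = d
F(k) = k**3 (F(k) = k*k**2 = k**3)
b(v, X) = 7 + v
(-38194 + 5725)/(b(F(11), -140) + 29913) = (-38194 + 5725)/((7 + 11**3) + 29913) = -32469/((7 + 1331) + 29913) = -32469/(1338 + 29913) = -32469/31251 = -32469*1/31251 = -10823/10417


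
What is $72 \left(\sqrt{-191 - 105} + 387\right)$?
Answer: $27864 + 144 i \sqrt{74} \approx 27864.0 + 1238.7 i$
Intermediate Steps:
$72 \left(\sqrt{-191 - 105} + 387\right) = 72 \left(\sqrt{-296} + 387\right) = 72 \left(2 i \sqrt{74} + 387\right) = 72 \left(387 + 2 i \sqrt{74}\right) = 27864 + 144 i \sqrt{74}$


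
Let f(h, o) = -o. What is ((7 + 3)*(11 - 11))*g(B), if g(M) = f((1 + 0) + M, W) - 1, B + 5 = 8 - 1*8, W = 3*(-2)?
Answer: 0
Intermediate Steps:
W = -6
B = -5 (B = -5 + (8 - 1*8) = -5 + (8 - 8) = -5 + 0 = -5)
g(M) = 5 (g(M) = -1*(-6) - 1 = 6 - 1 = 5)
((7 + 3)*(11 - 11))*g(B) = ((7 + 3)*(11 - 11))*5 = (10*0)*5 = 0*5 = 0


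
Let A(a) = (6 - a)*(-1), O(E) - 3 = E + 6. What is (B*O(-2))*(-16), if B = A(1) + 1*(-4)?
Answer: 1008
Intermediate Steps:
O(E) = 9 + E (O(E) = 3 + (E + 6) = 3 + (6 + E) = 9 + E)
A(a) = -6 + a
B = -9 (B = (-6 + 1) + 1*(-4) = -5 - 4 = -9)
(B*O(-2))*(-16) = -9*(9 - 2)*(-16) = -9*7*(-16) = -63*(-16) = 1008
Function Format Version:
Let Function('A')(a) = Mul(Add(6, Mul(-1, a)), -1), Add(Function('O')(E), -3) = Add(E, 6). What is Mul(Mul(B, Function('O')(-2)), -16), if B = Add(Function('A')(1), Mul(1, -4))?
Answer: 1008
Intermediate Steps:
Function('O')(E) = Add(9, E) (Function('O')(E) = Add(3, Add(E, 6)) = Add(3, Add(6, E)) = Add(9, E))
Function('A')(a) = Add(-6, a)
B = -9 (B = Add(Add(-6, 1), Mul(1, -4)) = Add(-5, -4) = -9)
Mul(Mul(B, Function('O')(-2)), -16) = Mul(Mul(-9, Add(9, -2)), -16) = Mul(Mul(-9, 7), -16) = Mul(-63, -16) = 1008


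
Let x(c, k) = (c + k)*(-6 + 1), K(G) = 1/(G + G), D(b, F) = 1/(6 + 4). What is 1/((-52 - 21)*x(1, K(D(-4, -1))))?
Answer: 1/2190 ≈ 0.00045662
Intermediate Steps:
D(b, F) = ⅒ (D(b, F) = 1/10 = ⅒)
K(G) = 1/(2*G)
x(c, k) = -5*c - 5*k (x(c, k) = (c + k)*(-5) = -5*c - 5*k)
1/((-52 - 21)*x(1, K(D(-4, -1)))) = 1/((-52 - 21)*(-5*1 - 5/(2*⅒))) = 1/(-73*(-5 - 5*10/2)) = 1/(-73*(-5 - 5*5)) = 1/(-73*(-5 - 25)) = 1/(-73*(-30)) = 1/2190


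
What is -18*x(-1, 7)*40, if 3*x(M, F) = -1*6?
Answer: 1440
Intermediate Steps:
x(M, F) = -2 (x(M, F) = (-1*6)/3 = (⅓)*(-6) = -2)
-18*x(-1, 7)*40 = -18*(-2)*40 = 36*40 = 1440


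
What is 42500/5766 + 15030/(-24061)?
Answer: 467964760/69367863 ≈ 6.7461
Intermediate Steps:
42500/5766 + 15030/(-24061) = 42500*(1/5766) + 15030*(-1/24061) = 21250/2883 - 15030/24061 = 467964760/69367863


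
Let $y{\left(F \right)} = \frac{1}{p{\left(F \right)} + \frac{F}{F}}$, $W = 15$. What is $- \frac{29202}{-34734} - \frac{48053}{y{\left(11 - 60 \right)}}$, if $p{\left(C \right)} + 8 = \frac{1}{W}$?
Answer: $\frac{28930669973}{86835} \approx 3.3317 \cdot 10^{5}$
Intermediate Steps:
$p{\left(C \right)} = - \frac{119}{15}$ ($p{\left(C \right)} = -8 + \frac{1}{15} = - \frac{119}{15}$)
$y{\left(F \right)} = - \frac{15}{104}$ ($y{\left(F \right)} = \frac{1}{- \frac{119}{15} + \frac{F}{F}} = \frac{1}{- \frac{119}{15} + 1} = \frac{1}{- \frac{104}{15}} = - \frac{15}{104}$)
$- \frac{29202}{-34734} - \frac{48053}{y{\left(11 - 60 \right)}} = - \frac{29202}{-34734} - \frac{48053}{- \frac{15}{104}} = \left(-29202\right) \left(- \frac{1}{34734}\right) - - \frac{4997512}{15} = \frac{4867}{5789} + \frac{4997512}{15} = \frac{28930669973}{86835}$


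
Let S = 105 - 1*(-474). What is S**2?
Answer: 335241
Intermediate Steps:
S = 579 (S = 105 + 474 = 579)
S**2 = 579**2 = 335241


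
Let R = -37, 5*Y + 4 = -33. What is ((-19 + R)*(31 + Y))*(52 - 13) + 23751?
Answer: -138957/5 ≈ -27791.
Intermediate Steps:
Y = -37/5 (Y = -4/5 + (1/5)*(-33) = -4/5 - 33/5 = -37/5 ≈ -7.4000)
((-19 + R)*(31 + Y))*(52 - 13) + 23751 = ((-19 - 37)*(31 - 37/5))*(52 - 13) + 23751 = -56*118/5*39 + 23751 = -6608/5*39 + 23751 = -257712/5 + 23751 = -138957/5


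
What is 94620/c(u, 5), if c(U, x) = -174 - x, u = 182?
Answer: -94620/179 ≈ -528.60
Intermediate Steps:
94620/c(u, 5) = 94620/(-174 - 1*5) = 94620/(-174 - 5) = 94620/(-179) = 94620*(-1/179) = -94620/179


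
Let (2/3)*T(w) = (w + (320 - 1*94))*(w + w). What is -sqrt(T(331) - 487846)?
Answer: -sqrt(65255) ≈ -255.45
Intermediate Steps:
T(w) = 3*w*(226 + w) (T(w) = 3*((w + (320 - 1*94))*(w + w))/2 = 3*((w + (320 - 94))*(2*w))/2 = 3*((w + 226)*(2*w))/2 = 3*((226 + w)*(2*w))/2 = 3*(2*w*(226 + w))/2 = 3*w*(226 + w))
-sqrt(T(331) - 487846) = -sqrt(3*331*(226 + 331) - 487846) = -sqrt(3*331*557 - 487846) = -sqrt(553101 - 487846) = -sqrt(65255)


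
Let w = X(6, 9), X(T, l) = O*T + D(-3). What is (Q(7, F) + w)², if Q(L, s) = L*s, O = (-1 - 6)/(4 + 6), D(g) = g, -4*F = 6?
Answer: 31329/100 ≈ 313.29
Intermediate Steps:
F = -3/2 (F = -¼*6 = -3/2 ≈ -1.5000)
O = -7/10 ≈ -0.70000
X(T, l) = -3 - 7*T/10 (X(T, l) = -7*T/10 - 3 = -3 - 7*T/10)
w = -36/5 (w = -3 - 7/10*6 = -3 - 21/5 = -36/5 ≈ -7.2000)
(Q(7, F) + w)² = (7*(-3/2) - 36/5)² = (-21/2 - 36/5)² = (-177/10)² = 31329/100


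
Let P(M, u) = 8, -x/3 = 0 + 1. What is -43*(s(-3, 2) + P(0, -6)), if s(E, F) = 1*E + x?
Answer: -86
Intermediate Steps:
x = -3 (x = -3*(0 + 1) = -3*1 = -3)
s(E, F) = -3 + E (s(E, F) = 1*E - 3 = E - 3 = -3 + E)
-43*(s(-3, 2) + P(0, -6)) = -43*((-3 - 3) + 8) = -43*(-6 + 8) = -43*2 = -86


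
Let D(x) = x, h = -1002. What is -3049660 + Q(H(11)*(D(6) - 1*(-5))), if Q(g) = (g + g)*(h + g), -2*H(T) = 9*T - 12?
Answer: -3265643/2 ≈ -1.6328e+6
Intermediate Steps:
H(T) = 6 - 9*T/2 (H(T) = -(9*T - 12)/2 = -(-12 + 9*T)/2 = 6 - 9*T/2)
Q(g) = 2*g*(-1002 + g) (Q(g) = (g + g)*(-1002 + g) = (2*g)*(-1002 + g) = 2*g*(-1002 + g))
-3049660 + Q(H(11)*(D(6) - 1*(-5))) = -3049660 + 2*((6 - 9/2*11)*(6 - 1*(-5)))*(-1002 + (6 - 9/2*11)*(6 - 1*(-5))) = -3049660 + 2*((6 - 99/2)*(6 + 5))*(-1002 + (6 - 99/2)*(6 + 5)) = -3049660 + 2*(-87/2*11)*(-1002 - 87/2*11) = -3049660 + 2*(-957/2)*(-1002 - 957/2) = -3049660 + 2*(-957/2)*(-2961/2) = -3049660 + 2833677/2 = -3265643/2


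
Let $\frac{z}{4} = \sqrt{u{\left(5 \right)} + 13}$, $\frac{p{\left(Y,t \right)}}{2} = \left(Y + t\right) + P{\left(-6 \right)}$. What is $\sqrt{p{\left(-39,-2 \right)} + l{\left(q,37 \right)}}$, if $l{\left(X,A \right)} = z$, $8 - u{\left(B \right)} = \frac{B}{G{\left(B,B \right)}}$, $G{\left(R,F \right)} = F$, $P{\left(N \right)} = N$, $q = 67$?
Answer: $\sqrt{-94 + 8 \sqrt{5}} \approx 8.7242 i$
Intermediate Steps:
$u{\left(B \right)} = 7$ ($u{\left(B \right)} = 8 - \frac{B}{B} = 8 - 1 = 7$)
$p{\left(Y,t \right)} = -12 + 2 Y + 2 t$ ($p{\left(Y,t \right)} = 2 \left(\left(Y + t\right) - 6\right) = 2 \left(-6 + Y + t\right) = -12 + 2 Y + 2 t$)
$z = 8 \sqrt{5}$ ($z = 4 \sqrt{7 + 13} = 4 \sqrt{20} = 4 \cdot 2 \sqrt{5} = 8 \sqrt{5} \approx 17.889$)
$l{\left(X,A \right)} = 8 \sqrt{5}$
$\sqrt{p{\left(-39,-2 \right)} + l{\left(q,37 \right)}} = \sqrt{\left(-12 + 2 \left(-39\right) + 2 \left(-2\right)\right) + 8 \sqrt{5}} = \sqrt{\left(-12 - 78 - 4\right) + 8 \sqrt{5}} = \sqrt{-94 + 8 \sqrt{5}}$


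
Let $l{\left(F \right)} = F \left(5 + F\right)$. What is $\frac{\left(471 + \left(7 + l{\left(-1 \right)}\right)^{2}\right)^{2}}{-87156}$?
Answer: $- \frac{6400}{2421} \approx -2.6435$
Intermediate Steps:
$\frac{\left(471 + \left(7 + l{\left(-1 \right)}\right)^{2}\right)^{2}}{-87156} = \frac{\left(471 + \left(7 - \left(5 - 1\right)\right)^{2}\right)^{2}}{-87156} = \left(471 + \left(7 - 4\right)^{2}\right)^{2} \left(- \frac{1}{87156}\right) = \left(471 + 3^{2}\right)^{2} \left(- \frac{1}{87156}\right) = \left(471 + 9\right)^{2} \left(- \frac{1}{87156}\right) = 480^{2} \left(- \frac{1}{87156}\right) = 230400 \left(- \frac{1}{87156}\right) = - \frac{6400}{2421}$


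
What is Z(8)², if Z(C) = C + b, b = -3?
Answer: 25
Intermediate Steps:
Z(C) = -3 + C (Z(C) = C - 3 = -3 + C)
Z(8)² = (-3 + 8)² = 5² = 25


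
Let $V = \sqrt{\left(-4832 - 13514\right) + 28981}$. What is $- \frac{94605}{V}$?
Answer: $- \frac{6307 \sqrt{10635}}{709} \approx -917.37$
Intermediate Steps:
$V = \sqrt{10635}$ ($V = \sqrt{\left(-4832 - 13514\right) + 28981} = \sqrt{-18346 + 28981} = \sqrt{10635} \approx 103.13$)
$- \frac{94605}{V} = - \frac{94605}{\sqrt{10635}} = - 94605 \frac{\sqrt{10635}}{10635} = - \frac{6307 \sqrt{10635}}{709}$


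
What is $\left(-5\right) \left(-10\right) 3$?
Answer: $150$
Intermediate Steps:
$\left(-5\right) \left(-10\right) 3 = 50 \cdot 3 = 150$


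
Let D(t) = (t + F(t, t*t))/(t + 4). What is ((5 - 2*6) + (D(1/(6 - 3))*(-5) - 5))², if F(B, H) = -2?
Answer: 17161/169 ≈ 101.54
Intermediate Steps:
D(t) = (-2 + t)/(4 + t) (D(t) = (t - 2)/(t + 4) = (-2 + t)/(4 + t))
((5 - 2*6) + (D(1/(6 - 3))*(-5) - 5))² = ((5 - 2*6) + (((-2 + 1/(6 - 3))/(4 + 1/(6 - 3)))*(-5) - 5))² = ((5 - 12) + (((-2 + 1/3)/(4 + 1/3))*(-5) - 5))² = (-7 + (((-2 + ⅓)/(4 + ⅓))*(-5) - 5))² = (-7 + ((-5/3/(13/3))*(-5) - 5))² = (-7 + (((3/13)*(-5/3))*(-5) - 5))² = (-7 + (-5/13*(-5) - 5))² = (-7 + (25/13 - 5))² = (-7 - 40/13)² = (-131/13)² = 17161/169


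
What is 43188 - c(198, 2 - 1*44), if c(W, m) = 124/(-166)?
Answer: 3584666/83 ≈ 43189.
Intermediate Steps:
c(W, m) = -62/83 (c(W, m) = 124*(-1/166) = -62/83)
43188 - c(198, 2 - 1*44) = 43188 - 1*(-62/83) = 43188 + 62/83 = 3584666/83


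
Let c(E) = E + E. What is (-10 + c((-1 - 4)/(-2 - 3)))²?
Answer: 64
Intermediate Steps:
c(E) = 2*E
(-10 + c((-1 - 4)/(-2 - 3)))² = (-10 + 2*((-1 - 4)/(-2 - 3)))² = (-10 + 2*(-5/(-5)))² = (-10 + 2*(-5*(-⅕)))² = (-10 + 2*1)² = (-10 + 2)² = (-8)² = 64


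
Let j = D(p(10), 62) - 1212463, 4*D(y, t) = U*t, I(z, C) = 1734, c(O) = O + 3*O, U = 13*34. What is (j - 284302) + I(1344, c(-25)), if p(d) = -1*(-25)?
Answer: -1488180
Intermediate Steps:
p(d) = 25
U = 442
c(O) = 4*O
D(y, t) = 221*t/2 (D(y, t) = (442*t)/4 = 221*t/2)
j = -1205612 (j = (221/2)*62 - 1212463 = 6851 - 1212463 = -1205612)
(j - 284302) + I(1344, c(-25)) = (-1205612 - 284302) + 1734 = -1489914 + 1734 = -1488180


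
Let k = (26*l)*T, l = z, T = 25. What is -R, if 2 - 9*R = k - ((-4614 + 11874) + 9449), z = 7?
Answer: -12161/9 ≈ -1351.2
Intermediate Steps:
l = 7
k = 4550 (k = (26*7)*25 = 182*25 = 4550)
R = 12161/9 (R = 2/9 - (4550 - ((-4614 + 11874) + 9449))/9 = 2/9 - (4550 - (7260 + 9449))/9 = 2/9 - (4550 - 1*16709)/9 = 2/9 - (4550 - 16709)/9 = 2/9 - ⅑*(-12159) = 2/9 + 1351 = 12161/9 ≈ 1351.2)
-R = -1*12161/9 = -12161/9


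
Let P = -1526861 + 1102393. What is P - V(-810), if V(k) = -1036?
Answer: -423432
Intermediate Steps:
P = -424468
P - V(-810) = -424468 - 1*(-1036) = -424468 + 1036 = -423432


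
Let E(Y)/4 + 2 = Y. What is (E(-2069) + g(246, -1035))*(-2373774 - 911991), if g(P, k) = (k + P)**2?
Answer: -2018238436305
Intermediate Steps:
E(Y) = -8 + 4*Y
g(P, k) = (P + k)**2
(E(-2069) + g(246, -1035))*(-2373774 - 911991) = ((-8 + 4*(-2069)) + (246 - 1035)**2)*(-2373774 - 911991) = ((-8 - 8276) + (-789)**2)*(-3285765) = (-8284 + 622521)*(-3285765) = 614237*(-3285765) = -2018238436305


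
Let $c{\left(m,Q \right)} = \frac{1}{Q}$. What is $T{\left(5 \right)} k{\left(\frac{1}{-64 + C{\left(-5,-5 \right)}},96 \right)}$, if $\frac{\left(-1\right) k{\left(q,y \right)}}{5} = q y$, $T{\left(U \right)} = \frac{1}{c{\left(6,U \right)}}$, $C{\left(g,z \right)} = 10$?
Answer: $\frac{400}{9} \approx 44.444$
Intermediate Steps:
$T{\left(U \right)} = U$ ($T{\left(U \right)} = \frac{1}{\frac{1}{U}} = U$)
$k{\left(q,y \right)} = - 5 q y$
$T{\left(5 \right)} k{\left(\frac{1}{-64 + C{\left(-5,-5 \right)}},96 \right)} = 5 \left(\left(-5\right) \frac{1}{-64 + 10} \cdot 96\right) = 5 \left(\left(-5\right) \frac{1}{-54} \cdot 96\right) = 5 \left(\left(-5\right) \left(- \frac{1}{54}\right) 96\right) = 5 \cdot \frac{80}{9} = \frac{400}{9}$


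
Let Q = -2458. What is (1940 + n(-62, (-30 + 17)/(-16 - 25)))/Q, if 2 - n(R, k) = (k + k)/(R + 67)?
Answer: -199042/251945 ≈ -0.79002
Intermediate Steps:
n(R, k) = 2 - 2*k/(67 + R) (n(R, k) = 2 - (k + k)/(R + 67) = 2 - 2*k/(67 + R))
(1940 + n(-62, (-30 + 17)/(-16 - 25)))/Q = (1940 + 2*(67 - 62 - (-30 + 17)/(-16 - 25))/(67 - 62))/(-2458) = (1940 + 2*(67 - 62 - (-13)/(-41))/5)*(-1/2458) = (1940 + 2*(1/5)*(67 - 62 - (-13)*(-1)/41))*(-1/2458) = (1940 + 2*(1/5)*(67 - 62 - 1*13/41))*(-1/2458) = (1940 + 2*(1/5)*(67 - 62 - 13/41))*(-1/2458) = (1940 + 2*(1/5)*(192/41))*(-1/2458) = (1940 + 384/205)*(-1/2458) = (398084/205)*(-1/2458) = -199042/251945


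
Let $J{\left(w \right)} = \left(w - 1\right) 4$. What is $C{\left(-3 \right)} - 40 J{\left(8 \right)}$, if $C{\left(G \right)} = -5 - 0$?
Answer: $-1125$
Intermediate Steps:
$C{\left(G \right)} = -5$ ($C{\left(G \right)} = -5 + 0 = -5$)
$J{\left(w \right)} = -4 + 4 w$ ($J{\left(w \right)} = \left(-1 + w\right) 4 = -4 + 4 w$)
$C{\left(-3 \right)} - 40 J{\left(8 \right)} = -5 - 40 \left(-4 + 4 \cdot 8\right) = -5 - 40 \left(-4 + 32\right) = -5 - 1120 = -1125$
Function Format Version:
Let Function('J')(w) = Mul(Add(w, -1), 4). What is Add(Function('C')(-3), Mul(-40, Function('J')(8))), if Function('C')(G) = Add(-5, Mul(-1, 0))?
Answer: -1125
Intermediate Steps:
Function('C')(G) = -5 (Function('C')(G) = Add(-5, 0) = -5)
Function('J')(w) = Add(-4, Mul(4, w)) (Function('J')(w) = Mul(Add(-1, w), 4) = Add(-4, Mul(4, w)))
Add(Function('C')(-3), Mul(-40, Function('J')(8))) = Add(-5, Mul(-40, Add(-4, Mul(4, 8)))) = Add(-5, Mul(-40, Add(-4, 32))) = Add(-5, Mul(-40, 28)) = Add(-5, -1120) = -1125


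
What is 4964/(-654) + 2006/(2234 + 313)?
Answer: -1888564/277623 ≈ -6.8026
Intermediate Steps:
4964/(-654) + 2006/(2234 + 313) = 4964*(-1/654) + 2006/2547 = -2482/327 + 2006*(1/2547) = -2482/327 + 2006/2547 = -1888564/277623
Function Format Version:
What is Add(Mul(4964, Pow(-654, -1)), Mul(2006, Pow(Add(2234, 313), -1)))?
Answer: Rational(-1888564, 277623) ≈ -6.8026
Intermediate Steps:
Add(Mul(4964, Pow(-654, -1)), Mul(2006, Pow(Add(2234, 313), -1))) = Add(Mul(4964, Rational(-1, 654)), Mul(2006, Pow(2547, -1))) = Add(Rational(-2482, 327), Mul(2006, Rational(1, 2547))) = Add(Rational(-2482, 327), Rational(2006, 2547)) = Rational(-1888564, 277623)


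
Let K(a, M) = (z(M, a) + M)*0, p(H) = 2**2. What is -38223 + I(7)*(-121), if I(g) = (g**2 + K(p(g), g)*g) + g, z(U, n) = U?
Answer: -44999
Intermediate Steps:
p(H) = 4
K(a, M) = 0 (K(a, M) = (M + M)*0 = (2*M)*0 = 0)
I(g) = g + g**2 (I(g) = (g**2 + 0*g) + g = (g**2 + 0) + g = g**2 + g = g + g**2)
-38223 + I(7)*(-121) = -38223 + (7*(1 + 7))*(-121) = -38223 + (7*8)*(-121) = -38223 + 56*(-121) = -38223 - 6776 = -44999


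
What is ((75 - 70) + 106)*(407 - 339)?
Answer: 7548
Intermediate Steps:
((75 - 70) + 106)*(407 - 339) = (5 + 106)*68 = 111*68 = 7548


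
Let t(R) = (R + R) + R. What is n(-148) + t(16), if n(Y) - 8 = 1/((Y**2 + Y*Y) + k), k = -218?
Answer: 2441041/43590 ≈ 56.000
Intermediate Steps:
t(R) = 3*R (t(R) = 2*R + R = 3*R)
n(Y) = 8 + 1/(-218 + 2*Y**2) (n(Y) = 8 + 1/((Y**2 + Y*Y) - 218) = 8 + 1/((Y**2 + Y**2) - 218) = 8 + 1/(2*Y**2 - 218) = 8 + 1/(-218 + 2*Y**2))
n(-148) + t(16) = (-1743 + 16*(-148)**2)/(2*(-109 + (-148)**2)) + 3*16 = (-1743 + 16*21904)/(2*(-109 + 21904)) + 48 = (1/2)*(-1743 + 350464)/21795 + 48 = (1/2)*(1/21795)*348721 + 48 = 348721/43590 + 48 = 2441041/43590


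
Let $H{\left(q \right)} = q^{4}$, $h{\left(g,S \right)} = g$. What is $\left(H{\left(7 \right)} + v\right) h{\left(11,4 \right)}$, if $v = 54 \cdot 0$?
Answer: $26411$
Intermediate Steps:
$v = 0$
$\left(H{\left(7 \right)} + v\right) h{\left(11,4 \right)} = \left(7^{4} + 0\right) 11 = \left(2401 + 0\right) 11 = 2401 \cdot 11 = 26411$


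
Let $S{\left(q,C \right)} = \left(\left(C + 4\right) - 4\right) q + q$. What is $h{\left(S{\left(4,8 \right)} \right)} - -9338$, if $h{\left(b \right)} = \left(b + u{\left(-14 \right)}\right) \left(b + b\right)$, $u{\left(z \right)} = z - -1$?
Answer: $10994$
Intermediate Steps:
$u{\left(z \right)} = 1 + z$ ($u{\left(z \right)} = z + 1 = 1 + z$)
$S{\left(q,C \right)} = q + C q$ ($S{\left(q,C \right)} = \left(\left(4 + C\right) - 4\right) q + q = C q + q = q + C q$)
$h{\left(b \right)} = 2 b \left(-13 + b\right)$ ($h{\left(b \right)} = \left(b + \left(1 - 14\right)\right) \left(b + b\right) = \left(b - 13\right) 2 b = \left(-13 + b\right) 2 b = 2 b \left(-13 + b\right)$)
$h{\left(S{\left(4,8 \right)} \right)} - -9338 = 2 \cdot 4 \left(1 + 8\right) \left(-13 + 4 \left(1 + 8\right)\right) - -9338 = 2 \cdot 4 \cdot 9 \left(-13 + 4 \cdot 9\right) + 9338 = 2 \cdot 36 \left(-13 + 36\right) + 9338 = 2 \cdot 36 \cdot 23 + 9338 = 1656 + 9338 = 10994$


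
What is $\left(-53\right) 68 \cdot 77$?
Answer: $-277508$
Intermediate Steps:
$\left(-53\right) 68 \cdot 77 = \left(-3604\right) 77 = -277508$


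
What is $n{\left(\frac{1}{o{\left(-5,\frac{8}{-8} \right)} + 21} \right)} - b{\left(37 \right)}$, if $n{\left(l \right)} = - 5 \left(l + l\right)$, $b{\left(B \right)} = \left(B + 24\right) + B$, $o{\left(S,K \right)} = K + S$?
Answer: $- \frac{296}{3} \approx -98.667$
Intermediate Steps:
$b{\left(B \right)} = 24 + 2 B$ ($b{\left(B \right)} = \left(24 + B\right) + B = 24 + 2 B$)
$n{\left(l \right)} = - 10 l$ ($n{\left(l \right)} = - 5 \cdot 2 l = - 10 l$)
$n{\left(\frac{1}{o{\left(-5,\frac{8}{-8} \right)} + 21} \right)} - b{\left(37 \right)} = - \frac{10}{\left(\frac{8}{-8} - 5\right) + 21} - \left(24 + 2 \cdot 37\right) = - \frac{10}{\left(8 \left(- \frac{1}{8}\right) - 5\right) + 21} - \left(24 + 74\right) = - \frac{10}{\left(-1 - 5\right) + 21} - 98 = - \frac{10}{-6 + 21} - 98 = - \frac{10}{15} - 98 = \left(-10\right) \frac{1}{15} - 98 = - \frac{2}{3} - 98 = - \frac{296}{3}$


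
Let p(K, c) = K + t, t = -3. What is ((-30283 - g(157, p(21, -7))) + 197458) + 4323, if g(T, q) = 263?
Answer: 171235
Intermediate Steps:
p(K, c) = -3 + K (p(K, c) = K - 3 = -3 + K)
((-30283 - g(157, p(21, -7))) + 197458) + 4323 = ((-30283 - 1*263) + 197458) + 4323 = ((-30283 - 263) + 197458) + 4323 = (-30546 + 197458) + 4323 = 166912 + 4323 = 171235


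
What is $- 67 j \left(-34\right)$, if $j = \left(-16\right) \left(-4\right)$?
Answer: $145792$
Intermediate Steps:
$j = 64$
$- 67 j \left(-34\right) = \left(-67\right) 64 \left(-34\right) = \left(-4288\right) \left(-34\right) = 145792$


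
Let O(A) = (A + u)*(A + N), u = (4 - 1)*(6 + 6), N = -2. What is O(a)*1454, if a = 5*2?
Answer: 535072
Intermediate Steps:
u = 36 (u = 3*12 = 36)
a = 10
O(A) = (-2 + A)*(36 + A) (O(A) = (A + 36)*(A - 2) = (36 + A)*(-2 + A) = (-2 + A)*(36 + A))
O(a)*1454 = (-72 + 10**2 + 34*10)*1454 = (-72 + 100 + 340)*1454 = 368*1454 = 535072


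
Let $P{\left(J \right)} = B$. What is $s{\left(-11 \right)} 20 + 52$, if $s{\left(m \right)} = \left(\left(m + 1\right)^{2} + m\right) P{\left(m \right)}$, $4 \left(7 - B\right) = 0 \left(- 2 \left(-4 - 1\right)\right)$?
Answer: $12512$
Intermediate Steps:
$B = 7$ ($B = 7 - \frac{0 \left(- 2 \left(-4 - 1\right)\right)}{4} = 7 - \frac{0 \left(\left(-2\right) \left(-5\right)\right)}{4} = 7 - \frac{0 \cdot 10}{4} = 7 - 0 = 7 + 0 = 7$)
$P{\left(J \right)} = 7$
$s{\left(m \right)} = 7 m + 7 \left(1 + m\right)^{2}$ ($s{\left(m \right)} = \left(\left(m + 1\right)^{2} + m\right) 7 = \left(\left(1 + m\right)^{2} + m\right) 7 = \left(m + \left(1 + m\right)^{2}\right) 7 = 7 m + 7 \left(1 + m\right)^{2}$)
$s{\left(-11 \right)} 20 + 52 = \left(7 \left(-11\right) + 7 \left(1 - 11\right)^{2}\right) 20 + 52 = \left(-77 + 7 \left(-10\right)^{2}\right) 20 + 52 = \left(-77 + 7 \cdot 100\right) 20 + 52 = \left(-77 + 700\right) 20 + 52 = 623 \cdot 20 + 52 = 12460 + 52 = 12512$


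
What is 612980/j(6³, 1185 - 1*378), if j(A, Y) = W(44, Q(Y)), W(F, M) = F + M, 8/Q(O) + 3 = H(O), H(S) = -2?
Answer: 766225/53 ≈ 14457.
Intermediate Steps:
Q(O) = -8/5 (Q(O) = 8/(-3 - 2) = 8/(-5) = 8*(-⅕) = -8/5)
j(A, Y) = 212/5 (j(A, Y) = 44 - 8/5 = 212/5)
612980/j(6³, 1185 - 1*378) = 612980/(212/5) = 612980*(5/212) = 766225/53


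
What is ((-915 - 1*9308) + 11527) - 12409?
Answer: -11105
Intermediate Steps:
((-915 - 1*9308) + 11527) - 12409 = ((-915 - 9308) + 11527) - 12409 = (-10223 + 11527) - 12409 = 1304 - 12409 = -11105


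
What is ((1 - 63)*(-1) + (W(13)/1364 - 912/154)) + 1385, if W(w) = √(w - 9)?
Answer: 6879713/4774 ≈ 1441.1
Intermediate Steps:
W(w) = √(-9 + w)
((1 - 63)*(-1) + (W(13)/1364 - 912/154)) + 1385 = ((1 - 63)*(-1) + (√(-9 + 13)/1364 - 912/154)) + 1385 = (-62*(-1) + (√4*(1/1364) - 912*1/154)) + 1385 = (62 + (2*(1/1364) - 456/77)) + 1385 = (62 + (1/682 - 456/77)) + 1385 = (62 - 28265/4774) + 1385 = 267723/4774 + 1385 = 6879713/4774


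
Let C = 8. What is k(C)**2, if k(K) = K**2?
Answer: 4096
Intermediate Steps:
k(C)**2 = (8**2)**2 = 64**2 = 4096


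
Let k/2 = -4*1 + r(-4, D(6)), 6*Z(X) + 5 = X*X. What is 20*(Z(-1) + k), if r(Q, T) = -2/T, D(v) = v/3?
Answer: -640/3 ≈ -213.33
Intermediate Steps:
Z(X) = -5/6 + X**2/6 (Z(X) = -5/6 + (X*X)/6 = -5/6 + X**2/6)
D(v) = v/3 (D(v) = v*(1/3) = v/3)
k = -10 (k = 2*(-4*1 - 2/((1/3)*6)) = 2*(-4 - 2/2) = 2*(-4 - 2*1/2) = 2*(-4 - 1) = 2*(-5) = -10)
20*(Z(-1) + k) = 20*((-5/6 + (1/6)*(-1)**2) - 10) = 20*((-5/6 + (1/6)*1) - 10) = 20*((-5/6 + 1/6) - 10) = 20*(-2/3 - 10) = 20*(-32/3) = -640/3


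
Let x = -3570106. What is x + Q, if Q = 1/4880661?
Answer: -17424477120065/4880661 ≈ -3.5701e+6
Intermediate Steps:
Q = 1/4880661 ≈ 2.0489e-7
x + Q = -3570106 + 1/4880661 = -17424477120065/4880661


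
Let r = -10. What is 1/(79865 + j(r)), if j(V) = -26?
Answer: 1/79839 ≈ 1.2525e-5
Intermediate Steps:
1/(79865 + j(r)) = 1/(79865 - 26) = 1/79839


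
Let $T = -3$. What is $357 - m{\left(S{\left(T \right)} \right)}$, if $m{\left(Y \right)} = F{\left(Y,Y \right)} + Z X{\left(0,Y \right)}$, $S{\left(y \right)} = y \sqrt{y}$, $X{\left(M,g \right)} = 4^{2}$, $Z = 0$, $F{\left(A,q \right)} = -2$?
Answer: $359$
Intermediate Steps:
$X{\left(M,g \right)} = 16$
$S{\left(y \right)} = y^{\frac{3}{2}}$
$m{\left(Y \right)} = -2$ ($m{\left(Y \right)} = -2 + 0 \cdot 16 = -2 + 0 = -2$)
$357 - m{\left(S{\left(T \right)} \right)} = 357 - -2 = 357 + 2 = 359$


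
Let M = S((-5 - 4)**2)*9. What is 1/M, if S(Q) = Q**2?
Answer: 1/59049 ≈ 1.6935e-5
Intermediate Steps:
M = 59049 (M = ((-5 - 4)**2)**2*9 = ((-9)**2)**2*9 = 81**2*9 = 6561*9 = 59049)
1/M = 1/59049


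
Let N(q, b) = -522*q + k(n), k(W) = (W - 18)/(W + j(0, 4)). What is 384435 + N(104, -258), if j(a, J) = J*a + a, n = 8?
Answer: 1320583/4 ≈ 3.3015e+5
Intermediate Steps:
j(a, J) = a + J*a
k(W) = (-18 + W)/W (k(W) = (W - 18)/(W + 0*(1 + 4)) = (-18 + W)/(W + 0*5) = (-18 + W)/(W + 0) = (-18 + W)/W)
N(q, b) = -5/4 - 522*q (N(q, b) = -522*q + (-18 + 8)/8 = -522*q + (⅛)*(-10) = -522*q - 5/4 = -5/4 - 522*q)
384435 + N(104, -258) = 384435 + (-5/4 - 522*104) = 384435 + (-5/4 - 54288) = 384435 - 217157/4 = 1320583/4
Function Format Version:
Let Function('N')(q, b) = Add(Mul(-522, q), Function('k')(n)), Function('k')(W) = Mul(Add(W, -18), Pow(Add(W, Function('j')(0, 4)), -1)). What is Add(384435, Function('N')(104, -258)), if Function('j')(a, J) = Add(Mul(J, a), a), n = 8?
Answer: Rational(1320583, 4) ≈ 3.3015e+5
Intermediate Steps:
Function('j')(a, J) = Add(a, Mul(J, a))
Function('k')(W) = Mul(Pow(W, -1), Add(-18, W)) (Function('k')(W) = Mul(Add(W, -18), Pow(Add(W, Mul(0, Add(1, 4))), -1)) = Mul(Add(-18, W), Pow(Add(W, Mul(0, 5)), -1)) = Mul(Add(-18, W), Pow(Add(W, 0), -1)) = Mul(Add(-18, W), Pow(W, -1)) = Mul(Pow(W, -1), Add(-18, W)))
Function('N')(q, b) = Add(Rational(-5, 4), Mul(-522, q)) (Function('N')(q, b) = Add(Mul(-522, q), Mul(Pow(8, -1), Add(-18, 8))) = Add(Mul(-522, q), Mul(Rational(1, 8), -10)) = Add(Mul(-522, q), Rational(-5, 4)) = Add(Rational(-5, 4), Mul(-522, q)))
Add(384435, Function('N')(104, -258)) = Add(384435, Add(Rational(-5, 4), Mul(-522, 104))) = Add(384435, Add(Rational(-5, 4), -54288)) = Add(384435, Rational(-217157, 4)) = Rational(1320583, 4)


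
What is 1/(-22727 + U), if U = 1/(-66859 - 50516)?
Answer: -117375/2667581626 ≈ -4.4001e-5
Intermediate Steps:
U = -1/117375 (U = 1/(-117375) = -1/117375 ≈ -8.5197e-6)
1/(-22727 + U) = 1/(-22727 - 1/117375) = 1/(-2667581626/117375) = -117375/2667581626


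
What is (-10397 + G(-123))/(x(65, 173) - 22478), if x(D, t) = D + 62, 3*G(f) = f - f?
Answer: 10397/22351 ≈ 0.46517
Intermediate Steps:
G(f) = 0 (G(f) = (f - f)/3 = (⅓)*0 = 0)
x(D, t) = 62 + D
(-10397 + G(-123))/(x(65, 173) - 22478) = (-10397 + 0)/((62 + 65) - 22478) = -10397/(127 - 22478) = -10397/(-22351) = -10397*(-1/22351) = 10397/22351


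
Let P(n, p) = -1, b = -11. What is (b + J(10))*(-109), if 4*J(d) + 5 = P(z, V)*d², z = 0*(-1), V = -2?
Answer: 16241/4 ≈ 4060.3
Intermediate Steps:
z = 0
J(d) = -5/4 - d²/4 (J(d) = -5/4 + (-d²)/4 = -5/4 - d²/4)
(b + J(10))*(-109) = (-11 + (-5/4 - ¼*10²))*(-109) = (-11 + (-5/4 - ¼*100))*(-109) = (-11 + (-5/4 - 25))*(-109) = (-11 - 105/4)*(-109) = -149/4*(-109) = 16241/4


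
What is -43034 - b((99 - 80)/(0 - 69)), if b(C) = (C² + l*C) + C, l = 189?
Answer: -204636145/4761 ≈ -42982.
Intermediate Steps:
b(C) = C² + 190*C (b(C) = (C² + 189*C) + C = C² + 190*C)
-43034 - b((99 - 80)/(0 - 69)) = -43034 - (99 - 80)/(0 - 69)*(190 + (99 - 80)/(0 - 69)) = -43034 - 19/(-69)*(190 + 19/(-69)) = -43034 - 19*(-1/69)*(190 + 19*(-1/69)) = -43034 - (-19)*(190 - 19/69)/69 = -43034 - (-19)*13091/(69*69) = -43034 - 1*(-248729/4761) = -43034 + 248729/4761 = -204636145/4761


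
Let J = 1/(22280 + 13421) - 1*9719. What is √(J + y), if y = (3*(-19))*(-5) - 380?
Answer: 3*I*√1389838394857/35701 ≈ 99.066*I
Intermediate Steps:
y = -95 (y = -57*(-5) - 380 = 285 - 380 = -95)
J = -346978018/35701 (J = 1/35701 - 9719 = -346978018/35701 ≈ -9719.0)
√(J + y) = √(-346978018/35701 - 95) = √(-350369613/35701) = 3*I*√1389838394857/35701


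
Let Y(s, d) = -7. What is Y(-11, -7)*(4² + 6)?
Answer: -154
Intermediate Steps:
Y(-11, -7)*(4² + 6) = -7*(4² + 6) = -7*(16 + 6) = -7*22 = -154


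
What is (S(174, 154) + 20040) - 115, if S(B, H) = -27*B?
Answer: 15227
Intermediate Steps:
(S(174, 154) + 20040) - 115 = (-27*174 + 20040) - 115 = (-4698 + 20040) - 115 = 15342 - 115 = 15227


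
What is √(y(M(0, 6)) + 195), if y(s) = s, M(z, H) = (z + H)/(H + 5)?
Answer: 3*√2629/11 ≈ 13.984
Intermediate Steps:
M(z, H) = (H + z)/(5 + H)
√(y(M(0, 6)) + 195) = √((6 + 0)/(5 + 6) + 195) = √(6/11 + 195) = √(2151/11) = 3*√2629/11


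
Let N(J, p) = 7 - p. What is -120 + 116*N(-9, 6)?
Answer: -4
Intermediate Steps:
-120 + 116*N(-9, 6) = -120 + 116*(7 - 1*6) = -120 + 116*(7 - 6) = -120 + 116*1 = -120 + 116 = -4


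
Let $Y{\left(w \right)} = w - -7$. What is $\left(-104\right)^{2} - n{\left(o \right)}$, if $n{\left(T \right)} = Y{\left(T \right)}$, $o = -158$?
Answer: $10967$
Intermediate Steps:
$Y{\left(w \right)} = 7 + w$ ($Y{\left(w \right)} = w + 7 = 7 + w$)
$n{\left(T \right)} = 7 + T$
$\left(-104\right)^{2} - n{\left(o \right)} = \left(-104\right)^{2} - \left(7 - 158\right) = 10816 - -151 = 10816 + 151 = 10967$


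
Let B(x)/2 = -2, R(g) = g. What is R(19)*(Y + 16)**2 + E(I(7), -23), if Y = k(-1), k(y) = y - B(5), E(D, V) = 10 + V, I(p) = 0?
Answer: 6846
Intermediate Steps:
B(x) = -4 (B(x) = 2*(-2) = -4)
k(y) = 4 + y (k(y) = y - 1*(-4) = y + 4 = 4 + y)
Y = 3 (Y = 4 - 1 = 3)
R(19)*(Y + 16)**2 + E(I(7), -23) = 19*(3 + 16)**2 + (10 - 23) = 19*19**2 - 13 = 19*361 - 13 = 6859 - 13 = 6846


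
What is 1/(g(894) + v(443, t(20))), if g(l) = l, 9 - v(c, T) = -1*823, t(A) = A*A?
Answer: 1/1726 ≈ 0.00057937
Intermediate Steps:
t(A) = A²
v(c, T) = 832 (v(c, T) = 9 - (-1)*823 = 9 - 1*(-823) = 9 + 823 = 832)
1/(g(894) + v(443, t(20))) = 1/(894 + 832) = 1/1726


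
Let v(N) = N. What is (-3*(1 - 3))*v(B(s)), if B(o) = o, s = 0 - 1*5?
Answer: -30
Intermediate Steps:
s = -5 (s = 0 - 5 = -5)
(-3*(1 - 3))*v(B(s)) = -3*(1 - 3)*(-5) = -3*(-2)*(-5) = 6*(-5) = -30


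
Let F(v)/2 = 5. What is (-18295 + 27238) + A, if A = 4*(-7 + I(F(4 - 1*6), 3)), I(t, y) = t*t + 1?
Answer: 9319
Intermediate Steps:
F(v) = 10 (F(v) = 2*5 = 10)
I(t, y) = 1 + t**2 (I(t, y) = t**2 + 1 = 1 + t**2)
A = 376 (A = 4*(-7 + (1 + 10**2)) = 4*(-7 + (1 + 100)) = 4*(-7 + 101) = 4*94 = 376)
(-18295 + 27238) + A = (-18295 + 27238) + 376 = 8943 + 376 = 9319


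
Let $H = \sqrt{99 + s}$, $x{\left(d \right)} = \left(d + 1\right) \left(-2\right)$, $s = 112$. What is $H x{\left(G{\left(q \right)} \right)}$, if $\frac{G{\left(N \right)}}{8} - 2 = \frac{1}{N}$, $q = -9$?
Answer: $- \frac{290 \sqrt{211}}{9} \approx -468.05$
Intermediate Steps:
$G{\left(N \right)} = 16 + \frac{8}{N}$
$x{\left(d \right)} = -2 - 2 d$ ($x{\left(d \right)} = \left(1 + d\right) \left(-2\right) = -2 - 2 d$)
$H = \sqrt{211}$ ($H = \sqrt{99 + 112} = \sqrt{211} \approx 14.526$)
$H x{\left(G{\left(q \right)} \right)} = \sqrt{211} \left(-2 - 2 \left(16 + \frac{8}{-9}\right)\right) = \sqrt{211} \left(-2 - 2 \left(16 + 8 \left(- \frac{1}{9}\right)\right)\right) = \sqrt{211} \left(-2 - 2 \left(16 - \frac{8}{9}\right)\right) = \sqrt{211} \left(-2 - \frac{272}{9}\right) = \sqrt{211} \left(- \frac{290}{9}\right) = - \frac{290 \sqrt{211}}{9}$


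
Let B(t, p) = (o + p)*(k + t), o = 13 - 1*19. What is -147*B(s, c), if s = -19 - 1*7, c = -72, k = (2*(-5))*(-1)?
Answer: -183456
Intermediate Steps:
k = 10 (k = -10*(-1) = 10)
o = -6 (o = 13 - 19 = -6)
s = -26 (s = -19 - 7 = -26)
B(t, p) = (-6 + p)*(10 + t)
-147*B(s, c) = -147*(-60 - 6*(-26) + 10*(-72) - 72*(-26)) = -147*(-60 + 156 - 720 + 1872) = -147*1248 = -183456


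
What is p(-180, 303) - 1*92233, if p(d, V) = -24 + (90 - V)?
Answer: -92470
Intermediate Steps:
p(d, V) = 66 - V
p(-180, 303) - 1*92233 = (66 - 1*303) - 1*92233 = (66 - 303) - 92233 = -237 - 92233 = -92470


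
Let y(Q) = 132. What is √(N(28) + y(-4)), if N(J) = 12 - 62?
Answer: √82 ≈ 9.0554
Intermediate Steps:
N(J) = -50
√(N(28) + y(-4)) = √(-50 + 132) = √82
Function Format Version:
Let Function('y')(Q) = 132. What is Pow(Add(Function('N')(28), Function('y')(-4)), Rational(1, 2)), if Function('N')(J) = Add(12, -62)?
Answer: Pow(82, Rational(1, 2)) ≈ 9.0554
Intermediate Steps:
Function('N')(J) = -50
Pow(Add(Function('N')(28), Function('y')(-4)), Rational(1, 2)) = Pow(Add(-50, 132), Rational(1, 2)) = Pow(82, Rational(1, 2))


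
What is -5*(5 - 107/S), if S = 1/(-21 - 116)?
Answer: -73320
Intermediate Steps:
S = -1/137 (S = 1/(-137) = -1/137 ≈ -0.0072993)
-5*(5 - 107/S) = -5*(5 - 107/(-1/137)) = -5*(5 - 107*(-137)) = -5*(5 + 14659) = -5*14664 = -73320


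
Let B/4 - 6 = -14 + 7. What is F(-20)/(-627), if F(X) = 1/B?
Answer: 1/2508 ≈ 0.00039872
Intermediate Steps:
B = -4 (B = 24 + 4*(-14 + 7) = 24 + 4*(-7) = 24 - 28 = -4)
F(X) = -¼ (F(X) = 1/(-4) = -¼)
F(-20)/(-627) = -¼/(-627) = -¼*(-1/627) = 1/2508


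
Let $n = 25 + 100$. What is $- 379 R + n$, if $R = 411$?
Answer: $-155644$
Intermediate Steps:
$n = 125$
$- 379 R + n = \left(-379\right) 411 + 125 = -155769 + 125 = -155644$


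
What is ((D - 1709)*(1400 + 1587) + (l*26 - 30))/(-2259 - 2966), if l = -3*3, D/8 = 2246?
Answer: -48565369/5225 ≈ -9294.8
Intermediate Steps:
D = 17968 (D = 8*2246 = 17968)
l = -9
((D - 1709)*(1400 + 1587) + (l*26 - 30))/(-2259 - 2966) = ((17968 - 1709)*(1400 + 1587) + (-9*26 - 30))/(-2259 - 2966) = (16259*2987 + (-234 - 30))/(-5225) = (48565633 - 264)*(-1/5225) = 48565369*(-1/5225) = -48565369/5225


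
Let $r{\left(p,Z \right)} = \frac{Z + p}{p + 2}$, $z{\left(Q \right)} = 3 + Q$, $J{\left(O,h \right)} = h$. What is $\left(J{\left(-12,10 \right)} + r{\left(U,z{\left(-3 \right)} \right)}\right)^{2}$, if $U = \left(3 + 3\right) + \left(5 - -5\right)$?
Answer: $\frac{9604}{81} \approx 118.57$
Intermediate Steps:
$U = 16$ ($U = 6 + \left(5 + 5\right) = 6 + 10 = 16$)
$r{\left(p,Z \right)} = \frac{Z + p}{2 + p}$
$\left(J{\left(-12,10 \right)} + r{\left(U,z{\left(-3 \right)} \right)}\right)^{2} = \left(10 + \frac{\left(3 - 3\right) + 16}{2 + 16}\right)^{2} = \left(10 + \frac{0 + 16}{18}\right)^{2} = \left(10 + \frac{1}{18} \cdot 16\right)^{2} = \left(10 + \frac{8}{9}\right)^{2} = \left(\frac{98}{9}\right)^{2} = \frac{9604}{81}$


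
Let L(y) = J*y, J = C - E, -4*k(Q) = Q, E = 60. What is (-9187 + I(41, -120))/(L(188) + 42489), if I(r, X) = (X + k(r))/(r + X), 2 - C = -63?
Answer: -2902571/13723564 ≈ -0.21150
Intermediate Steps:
C = 65 (C = 2 - 1*(-63) = 2 + 63 = 65)
k(Q) = -Q/4
J = 5 (J = 65 - 1*60 = 65 - 60 = 5)
L(y) = 5*y
I(r, X) = (X - r/4)/(X + r) (I(r, X) = (X - r/4)/(r + X) = (X - r/4)/(X + r))
(-9187 + I(41, -120))/(L(188) + 42489) = (-9187 + (-120 - ¼*41)/(-120 + 41))/(5*188 + 42489) = (-9187 + (-120 - 41/4)/(-79))/(940 + 42489) = (-9187 - 1/79*(-521/4))/43429 = (-9187 + 521/316)*(1/43429) = -2902571/316*1/43429 = -2902571/13723564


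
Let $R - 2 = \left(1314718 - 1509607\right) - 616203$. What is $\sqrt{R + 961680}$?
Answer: $37 \sqrt{110} \approx 388.06$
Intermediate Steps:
$R = -811090$ ($R = 2 + \left(\left(1314718 - 1509607\right) - 616203\right) = 2 - 811092 = -811090$)
$\sqrt{R + 961680} = \sqrt{-811090 + 961680} = \sqrt{150590} = 37 \sqrt{110}$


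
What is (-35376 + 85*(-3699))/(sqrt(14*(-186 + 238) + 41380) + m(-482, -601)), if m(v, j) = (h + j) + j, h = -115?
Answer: 153558249/564127 + 2565134*sqrt(87)/564127 ≈ 314.62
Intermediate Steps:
m(v, j) = -115 + 2*j (m(v, j) = (-115 + j) + j = -115 + 2*j)
(-35376 + 85*(-3699))/(sqrt(14*(-186 + 238) + 41380) + m(-482, -601)) = (-35376 + 85*(-3699))/(sqrt(14*(-186 + 238) + 41380) + (-115 + 2*(-601))) = (-35376 - 314415)/(sqrt(14*52 + 41380) + (-115 - 1202)) = -349791/(sqrt(728 + 41380) - 1317) = -349791/(sqrt(42108) - 1317) = -349791/(22*sqrt(87) - 1317) = -349791/(-1317 + 22*sqrt(87))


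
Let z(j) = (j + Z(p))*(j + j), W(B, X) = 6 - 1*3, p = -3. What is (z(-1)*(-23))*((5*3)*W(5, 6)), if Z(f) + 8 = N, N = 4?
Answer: -10350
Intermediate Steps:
Z(f) = -4 (Z(f) = -8 + 4 = -4)
W(B, X) = 3 (W(B, X) = 6 - 3 = 3)
z(j) = 2*j*(-4 + j) (z(j) = (j - 4)*(j + j) = (-4 + j)*(2*j) = 2*j*(-4 + j))
(z(-1)*(-23))*((5*3)*W(5, 6)) = ((2*(-1)*(-4 - 1))*(-23))*((5*3)*3) = ((2*(-1)*(-5))*(-23))*(15*3) = (10*(-23))*45 = -230*45 = -10350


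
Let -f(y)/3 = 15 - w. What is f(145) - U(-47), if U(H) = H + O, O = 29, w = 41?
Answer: 96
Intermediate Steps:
f(y) = 78 (f(y) = -3*(15 - 1*41) = -3*(15 - 41) = -3*(-26) = 78)
U(H) = 29 + H (U(H) = H + 29 = 29 + H)
f(145) - U(-47) = 78 - (29 - 47) = 78 - 1*(-18) = 78 + 18 = 96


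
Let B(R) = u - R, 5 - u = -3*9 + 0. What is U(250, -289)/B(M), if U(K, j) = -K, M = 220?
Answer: 125/94 ≈ 1.3298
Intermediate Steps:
u = 32 (u = 5 - (-3*9 + 0) = 5 - (-27 + 0) = 5 - 1*(-27) = 5 + 27 = 32)
B(R) = 32 - R
U(250, -289)/B(M) = (-1*250)/(32 - 1*220) = -250/(32 - 220) = -250/(-188) = -250*(-1/188) = 125/94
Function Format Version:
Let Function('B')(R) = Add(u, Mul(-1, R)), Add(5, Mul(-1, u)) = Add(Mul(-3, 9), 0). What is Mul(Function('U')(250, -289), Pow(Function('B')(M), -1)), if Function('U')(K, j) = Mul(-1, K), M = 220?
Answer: Rational(125, 94) ≈ 1.3298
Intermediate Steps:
u = 32 (u = Add(5, Mul(-1, Add(Mul(-3, 9), 0))) = Add(5, Mul(-1, Add(-27, 0))) = Add(5, Mul(-1, -27)) = Add(5, 27) = 32)
Function('B')(R) = Add(32, Mul(-1, R))
Mul(Function('U')(250, -289), Pow(Function('B')(M), -1)) = Mul(Mul(-1, 250), Pow(Add(32, Mul(-1, 220)), -1)) = Mul(-250, Pow(Add(32, -220), -1)) = Mul(-250, Pow(-188, -1)) = Mul(-250, Rational(-1, 188)) = Rational(125, 94)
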